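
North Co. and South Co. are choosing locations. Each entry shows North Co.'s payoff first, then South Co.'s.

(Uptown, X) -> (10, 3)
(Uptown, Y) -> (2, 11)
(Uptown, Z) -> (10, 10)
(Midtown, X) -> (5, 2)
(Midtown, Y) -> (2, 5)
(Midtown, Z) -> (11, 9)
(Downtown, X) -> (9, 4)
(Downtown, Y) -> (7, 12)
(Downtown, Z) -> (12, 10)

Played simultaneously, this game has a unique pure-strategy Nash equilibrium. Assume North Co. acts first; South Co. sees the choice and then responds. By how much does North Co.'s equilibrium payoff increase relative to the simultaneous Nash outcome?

4

South Co. best-responds to each possible North Co. move:
- Uptown → South Co. plays Y (best of 3, 11, 10); North Co. gets 2.
- Midtown → South Co. plays Z (best of 2, 5, 9); North Co. gets 11.
- Downtown → South Co. plays Y (best of 4, 12, 10); North Co. gets 7.
Among 2, 11, 7, the best is 11 at Midtown. Subgame-perfect outcome: (Midtown, Z) with payoffs (11, 9).
Now find the simultaneous Nash equilibrium.
North Co.'s best replies: X→Uptown; Y→Downtown; Z→Downtown.
South Co.'s best replies: Uptown→Y; Midtown→Z; Downtown→Y.
The unique mutual best reply is (Downtown, Y), giving (7, 12).
North Co.'s commitment gain: 11 − 7 = 4.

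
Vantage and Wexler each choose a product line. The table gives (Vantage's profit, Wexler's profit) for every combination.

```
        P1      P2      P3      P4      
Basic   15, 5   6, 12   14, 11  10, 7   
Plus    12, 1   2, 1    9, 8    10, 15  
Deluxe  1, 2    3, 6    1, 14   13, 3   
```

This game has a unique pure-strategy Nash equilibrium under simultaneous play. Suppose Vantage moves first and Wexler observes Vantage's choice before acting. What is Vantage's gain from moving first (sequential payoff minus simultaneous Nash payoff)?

4

Work backward from Wexler's decision.
- Basic: Wexler compares 5, 12, 11, 7 and picks P2; Vantage would get 6.
- Plus: Wexler compares 1, 1, 8, 15 and picks P4; Vantage would get 10.
- Deluxe: Wexler compares 2, 6, 14, 3 and picks P3; Vantage would get 1.
Vantage's induced payoffs are 6, 10, 1, so Vantage commits to Plus. Subgame-perfect outcome: (Plus, P4) with payoffs (10, 15).
For the simultaneous game, intersect best replies.
Vantage's best replies: P1→Basic; P2→Basic; P3→Basic; P4→Deluxe.
Wexler's best replies: Basic→P2; Plus→P4; Deluxe→P3.
The unique mutual best reply is (Basic, P2), giving (6, 12).
Vantage's commitment gain: 10 − 6 = 4.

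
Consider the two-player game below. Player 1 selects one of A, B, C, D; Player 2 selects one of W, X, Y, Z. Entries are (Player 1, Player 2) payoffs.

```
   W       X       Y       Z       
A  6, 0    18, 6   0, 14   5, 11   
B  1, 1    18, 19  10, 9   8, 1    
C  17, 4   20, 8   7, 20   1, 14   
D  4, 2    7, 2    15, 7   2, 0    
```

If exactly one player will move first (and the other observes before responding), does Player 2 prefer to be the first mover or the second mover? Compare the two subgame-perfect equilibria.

second

If Player 1 leads: Player 2's best replies are A→Y, B→X, C→Y, D→Y; Player 1's induced payoffs 0, 18, 7, 15; outcome (B, X), payoffs (18, 19).
If Player 2 leads: Player 1's best replies are W→C, X→C, Y→D, Z→B; Player 2's induced payoffs 4, 8, 7, 1; outcome (C, X), payoffs (20, 8).
Player 2 gets 8 moving first and 19 moving second, so Player 2 prefers to move second.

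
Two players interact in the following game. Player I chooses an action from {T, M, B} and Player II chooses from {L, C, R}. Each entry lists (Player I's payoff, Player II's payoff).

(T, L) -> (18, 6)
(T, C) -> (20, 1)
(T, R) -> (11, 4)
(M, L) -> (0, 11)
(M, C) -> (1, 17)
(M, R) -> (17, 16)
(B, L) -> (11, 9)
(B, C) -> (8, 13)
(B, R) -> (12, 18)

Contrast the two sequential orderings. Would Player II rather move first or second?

If Player I leads: Player II's best replies are T→L, M→C, B→R; Player I's induced payoffs 18, 1, 12; outcome (T, L), payoffs (18, 6).
If Player II leads: Player I's best replies are L→T, C→T, R→M; Player II's induced payoffs 6, 1, 16; outcome (M, R), payoffs (17, 16).
Player II gets 16 moving first and 6 moving second, so Player II prefers to move first.

first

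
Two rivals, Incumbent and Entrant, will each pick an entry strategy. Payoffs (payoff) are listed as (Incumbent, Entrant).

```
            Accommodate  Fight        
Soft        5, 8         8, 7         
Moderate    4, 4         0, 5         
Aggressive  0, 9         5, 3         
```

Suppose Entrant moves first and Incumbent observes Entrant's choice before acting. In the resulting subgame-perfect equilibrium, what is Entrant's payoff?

8

Incumbent best-responds to each possible Entrant move:
- Accommodate: BR = Soft, leader payoff 8.
- Fight: BR = Soft, leader payoff 7.
Maximizing over 8, 7, Entrant chooses Accommodate. Subgame-perfect outcome: (Soft, Accommodate) with payoffs (5, 8).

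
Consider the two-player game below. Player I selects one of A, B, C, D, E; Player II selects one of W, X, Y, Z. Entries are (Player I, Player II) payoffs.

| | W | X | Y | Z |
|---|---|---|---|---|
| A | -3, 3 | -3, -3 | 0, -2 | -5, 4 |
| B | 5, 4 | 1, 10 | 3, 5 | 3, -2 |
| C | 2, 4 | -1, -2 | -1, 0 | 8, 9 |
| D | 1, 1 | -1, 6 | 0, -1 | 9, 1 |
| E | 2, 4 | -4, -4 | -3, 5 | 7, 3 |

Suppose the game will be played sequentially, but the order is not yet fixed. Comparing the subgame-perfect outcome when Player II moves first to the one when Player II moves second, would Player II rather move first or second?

first

If Player I leads: Player II's best replies are A→Z, B→X, C→Z, D→X, E→Y; Player I's induced payoffs -5, 1, 8, -1, -3; outcome (C, Z), payoffs (8, 9).
If Player II leads: Player I's best replies are W→B, X→B, Y→B, Z→D; Player II's induced payoffs 4, 10, 5, 1; outcome (B, X), payoffs (1, 10).
Player II gets 10 moving first and 9 moving second, so Player II prefers to move first.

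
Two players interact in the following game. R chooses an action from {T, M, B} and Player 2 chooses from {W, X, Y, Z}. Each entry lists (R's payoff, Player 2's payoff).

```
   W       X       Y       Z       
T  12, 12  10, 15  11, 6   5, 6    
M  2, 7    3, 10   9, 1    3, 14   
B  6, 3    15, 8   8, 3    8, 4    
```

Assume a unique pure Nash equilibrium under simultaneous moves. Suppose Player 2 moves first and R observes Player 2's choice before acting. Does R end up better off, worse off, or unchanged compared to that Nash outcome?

Backward induction with Player 2 moving first.
- W → R plays T (best of 12, 2, 6); Player 2 gets 12.
- X → R plays B (best of 10, 3, 15); Player 2 gets 8.
- Y → R plays T (best of 11, 9, 8); Player 2 gets 6.
- Z → R plays B (best of 5, 3, 8); Player 2 gets 4.
Among 12, 8, 6, 4, the best is 12 at W. Subgame-perfect outcome: (T, W) with payoffs (12, 12).
Under simultaneous play:
R's best replies: W→T; X→B; Y→T; Z→B.
Player 2's best replies: T→X; M→Z; B→X.
Only (B, X) has each player best-responding; Nash payoffs (15, 8).
R earns 12 sequentially versus 15 at the Nash outcome: worse off.

worse off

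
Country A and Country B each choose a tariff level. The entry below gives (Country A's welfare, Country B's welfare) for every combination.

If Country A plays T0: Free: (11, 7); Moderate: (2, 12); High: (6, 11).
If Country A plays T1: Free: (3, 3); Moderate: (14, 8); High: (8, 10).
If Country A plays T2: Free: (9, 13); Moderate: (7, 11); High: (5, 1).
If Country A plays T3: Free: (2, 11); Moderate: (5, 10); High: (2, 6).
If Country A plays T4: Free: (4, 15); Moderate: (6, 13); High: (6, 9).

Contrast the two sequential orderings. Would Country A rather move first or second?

first

If Country A leads: Country B's best replies are T0→Moderate, T1→High, T2→Free, T3→Free, T4→Free; Country A's induced payoffs 2, 8, 9, 2, 4; outcome (T2, Free), payoffs (9, 13).
If Country B leads: Country A's best replies are Free→T0, Moderate→T1, High→T1; Country B's induced payoffs 7, 8, 10; outcome (T1, High), payoffs (8, 10).
Country A gets 9 moving first and 8 moving second, so Country A prefers to move first.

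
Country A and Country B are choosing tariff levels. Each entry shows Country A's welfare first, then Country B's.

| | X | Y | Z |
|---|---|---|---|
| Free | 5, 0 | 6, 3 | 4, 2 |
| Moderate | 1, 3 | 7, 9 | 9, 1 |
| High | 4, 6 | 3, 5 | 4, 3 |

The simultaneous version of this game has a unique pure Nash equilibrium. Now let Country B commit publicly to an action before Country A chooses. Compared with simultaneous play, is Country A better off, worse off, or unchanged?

Country A best-responds to each possible Country B move:
- X: BR = Free, leader payoff 0.
- Y: BR = Moderate, leader payoff 9.
- Z: BR = Moderate, leader payoff 1.
Among 0, 9, 1, the best is 9 at Y. Subgame-perfect outcome: (Moderate, Y) with payoffs (7, 9).
For the simultaneous game, intersect best replies.
Country A's best replies: X→Free; Y→Moderate; Z→Moderate.
Country B's best replies: Free→Y; Moderate→Y; High→X.
Only (Moderate, Y) has each player best-responding; Nash payoffs (7, 9).
Country A earns 7 sequentially versus 7 at the Nash outcome: unchanged.

unchanged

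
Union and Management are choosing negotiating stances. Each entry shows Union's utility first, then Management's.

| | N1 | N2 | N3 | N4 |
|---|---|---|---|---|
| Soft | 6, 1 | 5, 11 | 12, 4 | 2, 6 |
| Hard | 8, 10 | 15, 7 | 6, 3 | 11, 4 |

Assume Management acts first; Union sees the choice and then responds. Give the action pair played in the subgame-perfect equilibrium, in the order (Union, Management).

Solve by backward induction (Management leads).
- N1 → Union plays Hard (best of 6, 8); Management gets 10.
- N2 → Union plays Hard (best of 5, 15); Management gets 7.
- N3 → Union plays Soft (best of 12, 6); Management gets 4.
- N4 → Union plays Hard (best of 2, 11); Management gets 4.
Among 10, 7, 4, 4, the best is 10 at N1. Subgame-perfect outcome: (Hard, N1) with payoffs (8, 10).

(Hard, N1)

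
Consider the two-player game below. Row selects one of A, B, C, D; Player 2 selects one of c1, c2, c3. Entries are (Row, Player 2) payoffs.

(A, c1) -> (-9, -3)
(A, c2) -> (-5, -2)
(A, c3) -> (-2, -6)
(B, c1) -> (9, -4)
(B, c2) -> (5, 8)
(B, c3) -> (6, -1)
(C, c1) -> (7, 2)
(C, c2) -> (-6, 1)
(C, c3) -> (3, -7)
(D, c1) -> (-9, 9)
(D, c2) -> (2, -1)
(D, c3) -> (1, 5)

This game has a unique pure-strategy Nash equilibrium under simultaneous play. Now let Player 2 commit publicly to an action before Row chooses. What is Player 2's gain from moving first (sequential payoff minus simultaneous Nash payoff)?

0

Row best-responds to each possible Player 2 move:
- c1: Row compares -9, 9, 7, -9 and picks B; Player 2 would get -4.
- c2: Row compares -5, 5, -6, 2 and picks B; Player 2 would get 8.
- c3: Row compares -2, 6, 3, 1 and picks B; Player 2 would get -1.
Maximizing over -4, 8, -1, Player 2 chooses c2. Subgame-perfect outcome: (B, c2) with payoffs (5, 8).
Now find the simultaneous Nash equilibrium.
Row's best replies: c1→B; c2→B; c3→B.
Player 2's best replies: A→c2; B→c2; C→c1; D→c1.
Only (B, c2) has each player best-responding; Nash payoffs (5, 8).
Player 2's commitment gain: 8 − 8 = 0.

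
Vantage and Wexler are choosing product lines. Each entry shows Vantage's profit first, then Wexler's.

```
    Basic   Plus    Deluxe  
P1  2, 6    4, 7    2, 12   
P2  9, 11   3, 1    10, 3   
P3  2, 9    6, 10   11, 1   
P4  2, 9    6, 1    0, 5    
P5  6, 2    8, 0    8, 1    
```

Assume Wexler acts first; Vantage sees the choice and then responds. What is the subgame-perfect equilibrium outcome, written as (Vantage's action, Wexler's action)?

Vantage best-responds to each possible Wexler move:
- Basic → Vantage plays P2 (best of 2, 9, 2, 2, 6); Wexler gets 11.
- Plus → Vantage plays P5 (best of 4, 3, 6, 6, 8); Wexler gets 0.
- Deluxe → Vantage plays P3 (best of 2, 10, 11, 0, 8); Wexler gets 1.
Wexler's induced payoffs are 11, 0, 1, so Wexler commits to Basic. Subgame-perfect outcome: (P2, Basic) with payoffs (9, 11).

(P2, Basic)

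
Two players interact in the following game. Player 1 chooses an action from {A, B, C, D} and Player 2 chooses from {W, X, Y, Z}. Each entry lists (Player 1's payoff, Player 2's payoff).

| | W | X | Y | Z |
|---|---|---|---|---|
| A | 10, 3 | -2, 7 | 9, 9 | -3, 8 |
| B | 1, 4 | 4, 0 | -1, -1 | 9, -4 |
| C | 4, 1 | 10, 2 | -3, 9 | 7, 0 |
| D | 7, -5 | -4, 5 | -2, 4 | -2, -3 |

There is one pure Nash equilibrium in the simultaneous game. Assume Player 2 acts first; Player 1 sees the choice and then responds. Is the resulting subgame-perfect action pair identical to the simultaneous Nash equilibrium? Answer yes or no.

Work backward from Player 1's decision.
- W: BR = A, leader payoff 3.
- X: BR = C, leader payoff 2.
- Y: BR = A, leader payoff 9.
- Z: BR = B, leader payoff -4.
Maximizing over 3, 2, 9, -4, Player 2 chooses Y. Subgame-perfect outcome: (A, Y) with payoffs (9, 9).
Now find the simultaneous Nash equilibrium.
Player 1's best replies: W→A; X→C; Y→A; Z→B.
Player 2's best replies: A→Y; B→W; C→Y; D→X.
The unique mutual best reply is (A, Y), giving (9, 9).
Sequential outcome (A, Y) coincides with the Nash profile (A, Y).

yes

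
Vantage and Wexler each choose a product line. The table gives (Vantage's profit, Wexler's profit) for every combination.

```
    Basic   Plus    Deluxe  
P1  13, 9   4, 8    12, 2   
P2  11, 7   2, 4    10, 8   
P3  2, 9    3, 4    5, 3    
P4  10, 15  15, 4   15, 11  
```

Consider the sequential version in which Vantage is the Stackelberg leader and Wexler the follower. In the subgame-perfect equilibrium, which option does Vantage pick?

P1

Wexler best-responds to each possible Vantage move:
- P1: BR = Basic, leader payoff 13.
- P2: BR = Deluxe, leader payoff 10.
- P3: BR = Basic, leader payoff 2.
- P4: BR = Basic, leader payoff 10.
Among 13, 10, 2, 10, the best is 13 at P1. Subgame-perfect outcome: (P1, Basic) with payoffs (13, 9).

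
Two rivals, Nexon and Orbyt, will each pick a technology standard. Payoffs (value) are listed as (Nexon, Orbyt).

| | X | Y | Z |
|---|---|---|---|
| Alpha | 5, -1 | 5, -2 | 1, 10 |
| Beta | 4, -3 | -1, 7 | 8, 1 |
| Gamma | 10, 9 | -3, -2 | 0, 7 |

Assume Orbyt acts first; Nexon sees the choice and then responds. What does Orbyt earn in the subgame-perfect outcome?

9

Solve by backward induction (Orbyt leads).
- X → Nexon plays Gamma (best of 5, 4, 10); Orbyt gets 9.
- Y → Nexon plays Alpha (best of 5, -1, -3); Orbyt gets -2.
- Z → Nexon plays Beta (best of 1, 8, 0); Orbyt gets 1.
Among 9, -2, 1, the best is 9 at X. Subgame-perfect outcome: (Gamma, X) with payoffs (10, 9).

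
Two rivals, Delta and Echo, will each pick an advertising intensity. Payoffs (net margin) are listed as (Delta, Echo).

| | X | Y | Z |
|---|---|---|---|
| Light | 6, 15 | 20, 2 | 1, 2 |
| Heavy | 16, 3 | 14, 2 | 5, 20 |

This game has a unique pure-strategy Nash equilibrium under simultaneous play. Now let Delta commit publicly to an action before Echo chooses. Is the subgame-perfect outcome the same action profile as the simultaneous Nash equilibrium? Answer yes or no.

Solve by backward induction (Delta leads).
- Light → Echo plays X (best of 15, 2, 2); Delta gets 6.
- Heavy → Echo plays Z (best of 3, 2, 20); Delta gets 5.
Delta's induced payoffs are 6, 5, so Delta commits to Light. Subgame-perfect outcome: (Light, X) with payoffs (6, 15).
Under simultaneous play:
Delta's best replies: X→Heavy; Y→Light; Z→Heavy.
Echo's best replies: Light→X; Heavy→Z.
The unique mutual best reply is (Heavy, Z), giving (5, 20).
Sequential outcome (Light, X) differs from the Nash profile (Heavy, Z).

no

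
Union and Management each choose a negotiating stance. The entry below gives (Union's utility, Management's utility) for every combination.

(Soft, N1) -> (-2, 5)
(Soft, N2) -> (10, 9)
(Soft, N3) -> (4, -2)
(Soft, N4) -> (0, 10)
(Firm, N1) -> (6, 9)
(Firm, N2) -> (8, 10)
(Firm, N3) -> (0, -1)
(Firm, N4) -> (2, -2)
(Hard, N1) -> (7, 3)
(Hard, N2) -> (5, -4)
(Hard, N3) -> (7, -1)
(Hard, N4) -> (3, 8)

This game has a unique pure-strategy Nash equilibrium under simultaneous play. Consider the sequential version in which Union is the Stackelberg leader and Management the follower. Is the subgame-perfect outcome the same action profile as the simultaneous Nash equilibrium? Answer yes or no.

Backward induction with Union moving first.
- Soft → Management plays N4 (best of 5, 9, -2, 10); Union gets 0.
- Firm → Management plays N2 (best of 9, 10, -1, -2); Union gets 8.
- Hard → Management plays N4 (best of 3, -4, -1, 8); Union gets 3.
Union's induced payoffs are 0, 8, 3, so Union commits to Firm. Subgame-perfect outcome: (Firm, N2) with payoffs (8, 10).
Under simultaneous play:
Union's best replies: N1→Hard; N2→Soft; N3→Hard; N4→Hard.
Management's best replies: Soft→N4; Firm→N2; Hard→N4.
The unique mutual best reply is (Hard, N4), giving (3, 8).
Sequential outcome (Firm, N2) differs from the Nash profile (Hard, N4).

no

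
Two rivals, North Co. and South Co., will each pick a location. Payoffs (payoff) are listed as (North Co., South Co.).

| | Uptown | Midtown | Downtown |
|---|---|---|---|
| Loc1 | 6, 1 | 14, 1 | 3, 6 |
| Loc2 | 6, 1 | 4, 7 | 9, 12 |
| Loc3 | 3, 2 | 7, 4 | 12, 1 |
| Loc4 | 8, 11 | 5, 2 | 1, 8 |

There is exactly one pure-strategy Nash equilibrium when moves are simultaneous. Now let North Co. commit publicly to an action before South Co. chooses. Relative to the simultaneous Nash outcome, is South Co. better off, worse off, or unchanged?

Solve by backward induction (North Co. leads).
- Loc1 → South Co. plays Downtown (best of 1, 1, 6); North Co. gets 3.
- Loc2 → South Co. plays Downtown (best of 1, 7, 12); North Co. gets 9.
- Loc3 → South Co. plays Midtown (best of 2, 4, 1); North Co. gets 7.
- Loc4 → South Co. plays Uptown (best of 11, 2, 8); North Co. gets 8.
Among 3, 9, 7, 8, the best is 9 at Loc2. Subgame-perfect outcome: (Loc2, Downtown) with payoffs (9, 12).
For the simultaneous game, intersect best replies.
North Co.'s best replies: Uptown→Loc4; Midtown→Loc1; Downtown→Loc3.
South Co.'s best replies: Loc1→Downtown; Loc2→Downtown; Loc3→Midtown; Loc4→Uptown.
The unique mutual best reply is (Loc4, Uptown), giving (8, 11).
South Co. earns 12 sequentially versus 11 at the Nash outcome: better off.

better off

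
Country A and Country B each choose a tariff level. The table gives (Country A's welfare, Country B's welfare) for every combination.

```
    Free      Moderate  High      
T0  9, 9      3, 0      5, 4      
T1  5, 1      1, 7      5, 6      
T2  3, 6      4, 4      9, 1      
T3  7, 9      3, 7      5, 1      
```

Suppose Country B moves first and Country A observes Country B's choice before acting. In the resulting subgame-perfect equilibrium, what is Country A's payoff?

Solve by backward induction (Country B leads).
- Free: Country A compares 9, 5, 3, 7 and picks T0; Country B would get 9.
- Moderate: Country A compares 3, 1, 4, 3 and picks T2; Country B would get 4.
- High: Country A compares 5, 5, 9, 5 and picks T2; Country B would get 1.
Among 9, 4, 1, the best is 9 at Free. Subgame-perfect outcome: (T0, Free) with payoffs (9, 9).

9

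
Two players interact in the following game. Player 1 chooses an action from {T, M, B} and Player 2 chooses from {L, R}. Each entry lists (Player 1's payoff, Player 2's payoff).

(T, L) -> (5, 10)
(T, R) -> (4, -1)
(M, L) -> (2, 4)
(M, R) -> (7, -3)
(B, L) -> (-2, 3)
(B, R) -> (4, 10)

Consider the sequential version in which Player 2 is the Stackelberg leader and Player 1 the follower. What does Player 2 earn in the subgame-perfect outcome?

10

Backward induction with Player 2 moving first.
- L → Player 1 plays T (best of 5, 2, -2); Player 2 gets 10.
- R → Player 1 plays M (best of 4, 7, 4); Player 2 gets -3.
Maximizing over 10, -3, Player 2 chooses L. Subgame-perfect outcome: (T, L) with payoffs (5, 10).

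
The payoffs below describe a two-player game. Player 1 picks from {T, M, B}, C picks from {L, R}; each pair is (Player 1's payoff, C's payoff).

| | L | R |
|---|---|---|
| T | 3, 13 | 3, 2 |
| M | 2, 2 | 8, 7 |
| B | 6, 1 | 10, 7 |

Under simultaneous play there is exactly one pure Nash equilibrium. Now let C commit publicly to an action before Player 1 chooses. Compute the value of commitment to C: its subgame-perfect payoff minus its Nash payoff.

0

Backward induction with C moving first.
- L: Player 1 compares 3, 2, 6 and picks B; C would get 1.
- R: Player 1 compares 3, 8, 10 and picks B; C would get 7.
C's induced payoffs are 1, 7, so C commits to R. Subgame-perfect outcome: (B, R) with payoffs (10, 7).
Now find the simultaneous Nash equilibrium.
Player 1's best replies: L→B; R→B.
C's best replies: T→L; M→R; B→R.
Only (B, R) has each player best-responding; Nash payoffs (10, 7).
C's commitment gain: 7 − 7 = 0.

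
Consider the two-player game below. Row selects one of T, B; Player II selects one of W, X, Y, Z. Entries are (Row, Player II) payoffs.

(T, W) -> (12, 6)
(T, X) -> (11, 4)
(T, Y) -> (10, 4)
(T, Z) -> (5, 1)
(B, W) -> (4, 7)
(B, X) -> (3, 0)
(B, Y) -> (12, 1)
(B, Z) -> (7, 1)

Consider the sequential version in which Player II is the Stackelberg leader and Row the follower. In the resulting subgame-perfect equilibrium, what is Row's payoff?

12

Solve by backward induction (Player II leads).
- W: Row compares 12, 4 and picks T; Player II would get 6.
- X: Row compares 11, 3 and picks T; Player II would get 4.
- Y: Row compares 10, 12 and picks B; Player II would get 1.
- Z: Row compares 5, 7 and picks B; Player II would get 1.
Maximizing over 6, 4, 1, 1, Player II chooses W. Subgame-perfect outcome: (T, W) with payoffs (12, 6).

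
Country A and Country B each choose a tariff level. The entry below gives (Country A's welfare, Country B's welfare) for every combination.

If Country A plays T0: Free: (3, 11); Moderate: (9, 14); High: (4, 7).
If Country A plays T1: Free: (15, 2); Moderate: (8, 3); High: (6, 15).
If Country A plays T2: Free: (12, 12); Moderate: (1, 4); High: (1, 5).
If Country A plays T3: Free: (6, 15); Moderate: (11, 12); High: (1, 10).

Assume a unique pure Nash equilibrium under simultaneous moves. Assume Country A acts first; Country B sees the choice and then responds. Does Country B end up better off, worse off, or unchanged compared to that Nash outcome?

worse off

Backward induction with Country A moving first.
- T0: Country B compares 11, 14, 7 and picks Moderate; Country A would get 9.
- T1: Country B compares 2, 3, 15 and picks High; Country A would get 6.
- T2: Country B compares 12, 4, 5 and picks Free; Country A would get 12.
- T3: Country B compares 15, 12, 10 and picks Free; Country A would get 6.
Among 9, 6, 12, 6, the best is 12 at T2. Subgame-perfect outcome: (T2, Free) with payoffs (12, 12).
Under simultaneous play:
Country A's best replies: Free→T1; Moderate→T3; High→T1.
Country B's best replies: T0→Moderate; T1→High; T2→Free; T3→Free.
Only (T1, High) has each player best-responding; Nash payoffs (6, 15).
Country B earns 12 sequentially versus 15 at the Nash outcome: worse off.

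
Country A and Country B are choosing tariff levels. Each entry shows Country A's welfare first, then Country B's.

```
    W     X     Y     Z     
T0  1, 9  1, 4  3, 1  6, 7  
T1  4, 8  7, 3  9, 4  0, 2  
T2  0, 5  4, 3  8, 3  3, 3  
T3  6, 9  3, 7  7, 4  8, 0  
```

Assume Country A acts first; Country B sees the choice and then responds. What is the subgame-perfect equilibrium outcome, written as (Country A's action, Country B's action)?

Backward induction with Country A moving first.
- T0 → Country B plays W (best of 9, 4, 1, 7); Country A gets 1.
- T1 → Country B plays W (best of 8, 3, 4, 2); Country A gets 4.
- T2 → Country B plays W (best of 5, 3, 3, 3); Country A gets 0.
- T3 → Country B plays W (best of 9, 7, 4, 0); Country A gets 6.
Maximizing over 1, 4, 0, 6, Country A chooses T3. Subgame-perfect outcome: (T3, W) with payoffs (6, 9).

(T3, W)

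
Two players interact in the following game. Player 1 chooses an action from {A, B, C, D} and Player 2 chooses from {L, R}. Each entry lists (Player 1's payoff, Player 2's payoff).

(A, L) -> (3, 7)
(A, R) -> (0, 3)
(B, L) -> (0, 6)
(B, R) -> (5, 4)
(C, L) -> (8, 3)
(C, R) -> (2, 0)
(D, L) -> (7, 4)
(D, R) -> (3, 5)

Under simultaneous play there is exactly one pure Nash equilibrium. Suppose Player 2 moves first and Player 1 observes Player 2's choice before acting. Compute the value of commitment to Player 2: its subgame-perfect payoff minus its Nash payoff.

1

Solve by backward induction (Player 2 leads).
- L: BR = C, leader payoff 3.
- R: BR = B, leader payoff 4.
Player 2's induced payoffs are 3, 4, so Player 2 commits to R. Subgame-perfect outcome: (B, R) with payoffs (5, 4).
Under simultaneous play:
Player 1's best replies: L→C; R→B.
Player 2's best replies: A→L; B→L; C→L; D→R.
Only (C, L) has each player best-responding; Nash payoffs (8, 3).
Player 2's commitment gain: 4 − 3 = 1.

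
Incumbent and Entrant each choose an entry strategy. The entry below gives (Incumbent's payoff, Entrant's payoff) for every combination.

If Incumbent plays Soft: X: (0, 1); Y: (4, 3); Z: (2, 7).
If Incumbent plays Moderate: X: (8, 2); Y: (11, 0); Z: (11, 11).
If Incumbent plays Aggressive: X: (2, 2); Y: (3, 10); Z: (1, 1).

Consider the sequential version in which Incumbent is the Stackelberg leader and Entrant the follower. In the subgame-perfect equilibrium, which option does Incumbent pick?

Moderate

Entrant best-responds to each possible Incumbent move:
- Soft: BR = Z, leader payoff 2.
- Moderate: BR = Z, leader payoff 11.
- Aggressive: BR = Y, leader payoff 3.
Among 2, 11, 3, the best is 11 at Moderate. Subgame-perfect outcome: (Moderate, Z) with payoffs (11, 11).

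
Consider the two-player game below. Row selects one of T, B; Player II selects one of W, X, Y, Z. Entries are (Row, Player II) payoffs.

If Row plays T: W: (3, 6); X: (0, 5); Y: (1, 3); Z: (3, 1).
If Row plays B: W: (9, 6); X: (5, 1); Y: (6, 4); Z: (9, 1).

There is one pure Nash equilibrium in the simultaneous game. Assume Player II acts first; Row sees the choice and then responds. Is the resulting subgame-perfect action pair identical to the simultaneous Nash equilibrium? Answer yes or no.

Work backward from Row's decision.
- W → Row plays B (best of 3, 9); Player II gets 6.
- X → Row plays B (best of 0, 5); Player II gets 1.
- Y → Row plays B (best of 1, 6); Player II gets 4.
- Z → Row plays B (best of 3, 9); Player II gets 1.
Maximizing over 6, 1, 4, 1, Player II chooses W. Subgame-perfect outcome: (B, W) with payoffs (9, 6).
Now find the simultaneous Nash equilibrium.
Row's best replies: W→B; X→B; Y→B; Z→B.
Player II's best replies: T→W; B→W.
Only (B, W) has each player best-responding; Nash payoffs (9, 6).
Sequential outcome (B, W) coincides with the Nash profile (B, W).

yes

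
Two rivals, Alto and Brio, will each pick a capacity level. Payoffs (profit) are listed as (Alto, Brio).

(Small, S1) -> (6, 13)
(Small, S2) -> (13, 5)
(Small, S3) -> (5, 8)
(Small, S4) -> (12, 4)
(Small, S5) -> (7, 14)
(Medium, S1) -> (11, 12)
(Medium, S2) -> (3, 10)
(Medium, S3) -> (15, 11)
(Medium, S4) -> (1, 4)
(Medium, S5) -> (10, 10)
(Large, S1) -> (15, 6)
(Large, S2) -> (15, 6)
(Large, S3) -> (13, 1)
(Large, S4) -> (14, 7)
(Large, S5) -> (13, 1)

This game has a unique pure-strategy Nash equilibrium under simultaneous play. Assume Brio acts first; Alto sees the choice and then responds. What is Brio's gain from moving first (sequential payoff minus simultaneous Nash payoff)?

4

Alto best-responds to each possible Brio move:
- S1: BR = Large, leader payoff 6.
- S2: BR = Large, leader payoff 6.
- S3: BR = Medium, leader payoff 11.
- S4: BR = Large, leader payoff 7.
- S5: BR = Large, leader payoff 1.
Among 6, 6, 11, 7, 1, the best is 11 at S3. Subgame-perfect outcome: (Medium, S3) with payoffs (15, 11).
Under simultaneous play:
Alto's best replies: S1→Large; S2→Large; S3→Medium; S4→Large; S5→Large.
Brio's best replies: Small→S5; Medium→S1; Large→S4.
The unique mutual best reply is (Large, S4), giving (14, 7).
Brio's commitment gain: 11 − 7 = 4.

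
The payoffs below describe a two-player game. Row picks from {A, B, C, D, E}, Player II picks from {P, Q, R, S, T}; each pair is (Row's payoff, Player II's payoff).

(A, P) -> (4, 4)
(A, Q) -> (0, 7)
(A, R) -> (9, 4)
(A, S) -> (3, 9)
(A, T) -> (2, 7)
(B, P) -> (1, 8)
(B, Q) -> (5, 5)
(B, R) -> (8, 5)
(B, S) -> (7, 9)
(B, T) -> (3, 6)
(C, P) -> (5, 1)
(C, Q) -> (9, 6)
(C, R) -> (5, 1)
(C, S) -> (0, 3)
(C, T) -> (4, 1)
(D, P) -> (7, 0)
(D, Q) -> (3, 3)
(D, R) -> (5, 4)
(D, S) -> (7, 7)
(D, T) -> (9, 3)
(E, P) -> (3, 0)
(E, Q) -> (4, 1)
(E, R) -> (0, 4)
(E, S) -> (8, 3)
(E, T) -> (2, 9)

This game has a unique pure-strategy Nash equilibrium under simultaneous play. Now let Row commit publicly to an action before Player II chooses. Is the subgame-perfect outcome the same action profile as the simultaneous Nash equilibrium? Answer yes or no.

yes

Player II best-responds to each possible Row move:
- A: Player II compares 4, 7, 4, 9, 7 and picks S; Row would get 3.
- B: Player II compares 8, 5, 5, 9, 6 and picks S; Row would get 7.
- C: Player II compares 1, 6, 1, 3, 1 and picks Q; Row would get 9.
- D: Player II compares 0, 3, 4, 7, 3 and picks S; Row would get 7.
- E: Player II compares 0, 1, 4, 3, 9 and picks T; Row would get 2.
Row's induced payoffs are 3, 7, 9, 7, 2, so Row commits to C. Subgame-perfect outcome: (C, Q) with payoffs (9, 6).
For the simultaneous game, intersect best replies.
Row's best replies: P→D; Q→C; R→A; S→E; T→D.
Player II's best replies: A→S; B→S; C→Q; D→S; E→T.
The unique mutual best reply is (C, Q), giving (9, 6).
Sequential outcome (C, Q) coincides with the Nash profile (C, Q).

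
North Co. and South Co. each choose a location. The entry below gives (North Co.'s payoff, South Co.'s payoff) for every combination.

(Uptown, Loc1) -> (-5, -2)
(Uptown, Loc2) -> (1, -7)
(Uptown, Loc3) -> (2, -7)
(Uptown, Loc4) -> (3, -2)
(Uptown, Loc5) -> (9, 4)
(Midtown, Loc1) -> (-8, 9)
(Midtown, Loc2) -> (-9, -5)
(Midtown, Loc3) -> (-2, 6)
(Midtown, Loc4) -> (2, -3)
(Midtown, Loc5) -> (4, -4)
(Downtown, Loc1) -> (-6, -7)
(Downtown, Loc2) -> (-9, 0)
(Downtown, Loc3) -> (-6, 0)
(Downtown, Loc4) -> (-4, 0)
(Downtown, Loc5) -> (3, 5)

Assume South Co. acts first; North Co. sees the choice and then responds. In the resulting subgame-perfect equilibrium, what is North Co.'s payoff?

9

North Co. best-responds to each possible South Co. move:
- Loc1 → North Co. plays Uptown (best of -5, -8, -6); South Co. gets -2.
- Loc2 → North Co. plays Uptown (best of 1, -9, -9); South Co. gets -7.
- Loc3 → North Co. plays Uptown (best of 2, -2, -6); South Co. gets -7.
- Loc4 → North Co. plays Uptown (best of 3, 2, -4); South Co. gets -2.
- Loc5 → North Co. plays Uptown (best of 9, 4, 3); South Co. gets 4.
Among -2, -7, -7, -2, 4, the best is 4 at Loc5. Subgame-perfect outcome: (Uptown, Loc5) with payoffs (9, 4).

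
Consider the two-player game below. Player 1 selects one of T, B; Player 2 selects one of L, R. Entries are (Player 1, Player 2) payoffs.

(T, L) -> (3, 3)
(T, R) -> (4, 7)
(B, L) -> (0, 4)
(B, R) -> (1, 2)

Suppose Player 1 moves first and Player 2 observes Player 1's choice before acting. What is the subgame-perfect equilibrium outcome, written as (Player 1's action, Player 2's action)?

Work backward from Player 2's decision.
- T → Player 2 plays R (best of 3, 7); Player 1 gets 4.
- B → Player 2 plays L (best of 4, 2); Player 1 gets 0.
Player 1's induced payoffs are 4, 0, so Player 1 commits to T. Subgame-perfect outcome: (T, R) with payoffs (4, 7).

(T, R)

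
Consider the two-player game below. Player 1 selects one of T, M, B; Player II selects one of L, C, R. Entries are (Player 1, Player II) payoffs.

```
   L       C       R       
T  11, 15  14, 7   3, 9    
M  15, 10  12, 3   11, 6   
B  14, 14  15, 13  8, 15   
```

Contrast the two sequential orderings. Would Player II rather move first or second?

If Player 1 leads: Player II's best replies are T→L, M→L, B→R; Player 1's induced payoffs 11, 15, 8; outcome (M, L), payoffs (15, 10).
If Player II leads: Player 1's best replies are L→M, C→B, R→M; Player II's induced payoffs 10, 13, 6; outcome (B, C), payoffs (15, 13).
Player II gets 13 moving first and 10 moving second, so Player II prefers to move first.

first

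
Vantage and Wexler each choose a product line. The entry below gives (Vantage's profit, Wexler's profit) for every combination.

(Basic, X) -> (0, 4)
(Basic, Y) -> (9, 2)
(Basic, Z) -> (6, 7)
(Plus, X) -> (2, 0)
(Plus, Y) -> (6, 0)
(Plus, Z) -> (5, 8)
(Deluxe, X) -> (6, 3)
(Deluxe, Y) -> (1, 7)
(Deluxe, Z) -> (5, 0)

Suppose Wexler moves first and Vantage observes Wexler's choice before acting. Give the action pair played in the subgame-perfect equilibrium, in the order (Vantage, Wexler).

Backward induction with Wexler moving first.
- X: Vantage compares 0, 2, 6 and picks Deluxe; Wexler would get 3.
- Y: Vantage compares 9, 6, 1 and picks Basic; Wexler would get 2.
- Z: Vantage compares 6, 5, 5 and picks Basic; Wexler would get 7.
Wexler's induced payoffs are 3, 2, 7, so Wexler commits to Z. Subgame-perfect outcome: (Basic, Z) with payoffs (6, 7).

(Basic, Z)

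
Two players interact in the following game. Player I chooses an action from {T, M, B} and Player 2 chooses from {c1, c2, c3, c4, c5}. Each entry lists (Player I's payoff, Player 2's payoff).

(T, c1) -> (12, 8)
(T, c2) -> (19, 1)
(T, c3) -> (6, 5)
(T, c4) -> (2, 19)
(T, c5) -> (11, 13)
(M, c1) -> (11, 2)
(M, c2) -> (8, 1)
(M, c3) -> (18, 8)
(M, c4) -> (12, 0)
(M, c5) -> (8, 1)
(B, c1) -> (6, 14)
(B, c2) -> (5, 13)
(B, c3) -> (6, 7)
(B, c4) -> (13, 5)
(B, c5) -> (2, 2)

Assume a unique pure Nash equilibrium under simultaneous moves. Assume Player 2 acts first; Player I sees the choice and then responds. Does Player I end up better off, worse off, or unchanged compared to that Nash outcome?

Work backward from Player I's decision.
- c1: Player I compares 12, 11, 6 and picks T; Player 2 would get 8.
- c2: Player I compares 19, 8, 5 and picks T; Player 2 would get 1.
- c3: Player I compares 6, 18, 6 and picks M; Player 2 would get 8.
- c4: Player I compares 2, 12, 13 and picks B; Player 2 would get 5.
- c5: Player I compares 11, 8, 2 and picks T; Player 2 would get 13.
Among 8, 1, 8, 5, 13, the best is 13 at c5. Subgame-perfect outcome: (T, c5) with payoffs (11, 13).
Now find the simultaneous Nash equilibrium.
Player I's best replies: c1→T; c2→T; c3→M; c4→B; c5→T.
Player 2's best replies: T→c4; M→c3; B→c1.
Only (M, c3) has each player best-responding; Nash payoffs (18, 8).
Player I earns 11 sequentially versus 18 at the Nash outcome: worse off.

worse off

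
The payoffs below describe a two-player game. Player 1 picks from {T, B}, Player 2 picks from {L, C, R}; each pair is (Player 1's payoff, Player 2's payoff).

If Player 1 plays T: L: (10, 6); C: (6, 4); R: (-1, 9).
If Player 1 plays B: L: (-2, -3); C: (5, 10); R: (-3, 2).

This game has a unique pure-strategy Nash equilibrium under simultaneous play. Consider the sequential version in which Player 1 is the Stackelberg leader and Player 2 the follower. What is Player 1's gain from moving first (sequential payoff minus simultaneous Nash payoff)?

Work backward from Player 2's decision.
- T: Player 2 compares 6, 4, 9 and picks R; Player 1 would get -1.
- B: Player 2 compares -3, 10, 2 and picks C; Player 1 would get 5.
Player 1's induced payoffs are -1, 5, so Player 1 commits to B. Subgame-perfect outcome: (B, C) with payoffs (5, 10).
Now find the simultaneous Nash equilibrium.
Player 1's best replies: L→T; C→T; R→T.
Player 2's best replies: T→R; B→C.
The unique mutual best reply is (T, R), giving (-1, 9).
Player 1's commitment gain: 5 − -1 = 6.

6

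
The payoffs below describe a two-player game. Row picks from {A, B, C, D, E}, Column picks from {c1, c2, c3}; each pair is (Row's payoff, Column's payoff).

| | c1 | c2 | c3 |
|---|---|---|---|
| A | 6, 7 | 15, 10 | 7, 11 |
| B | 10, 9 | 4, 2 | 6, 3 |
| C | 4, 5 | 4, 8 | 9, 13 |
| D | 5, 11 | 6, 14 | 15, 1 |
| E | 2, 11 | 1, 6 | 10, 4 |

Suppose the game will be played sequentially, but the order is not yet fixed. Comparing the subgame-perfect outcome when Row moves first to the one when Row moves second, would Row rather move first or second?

If Row leads: Column's best replies are A→c3, B→c1, C→c3, D→c2, E→c1; Row's induced payoffs 7, 10, 9, 6, 2; outcome (B, c1), payoffs (10, 9).
If Column leads: Row's best replies are c1→B, c2→A, c3→D; Column's induced payoffs 9, 10, 1; outcome (A, c2), payoffs (15, 10).
Row gets 10 moving first and 15 moving second, so Row prefers to move second.

second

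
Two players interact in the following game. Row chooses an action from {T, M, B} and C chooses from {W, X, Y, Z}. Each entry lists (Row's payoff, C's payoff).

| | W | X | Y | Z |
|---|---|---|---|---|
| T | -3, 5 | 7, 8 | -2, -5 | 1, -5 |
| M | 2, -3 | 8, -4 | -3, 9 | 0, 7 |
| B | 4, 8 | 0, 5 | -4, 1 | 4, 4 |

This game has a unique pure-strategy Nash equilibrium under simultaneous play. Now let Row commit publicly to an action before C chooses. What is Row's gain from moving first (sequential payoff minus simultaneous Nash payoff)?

3

Solve by backward induction (Row leads).
- T: C compares 5, 8, -5, -5 and picks X; Row would get 7.
- M: C compares -3, -4, 9, 7 and picks Y; Row would get -3.
- B: C compares 8, 5, 1, 4 and picks W; Row would get 4.
Maximizing over 7, -3, 4, Row chooses T. Subgame-perfect outcome: (T, X) with payoffs (7, 8).
Under simultaneous play:
Row's best replies: W→B; X→M; Y→T; Z→B.
C's best replies: T→X; M→Y; B→W.
Only (B, W) has each player best-responding; Nash payoffs (4, 8).
Row's commitment gain: 7 − 4 = 3.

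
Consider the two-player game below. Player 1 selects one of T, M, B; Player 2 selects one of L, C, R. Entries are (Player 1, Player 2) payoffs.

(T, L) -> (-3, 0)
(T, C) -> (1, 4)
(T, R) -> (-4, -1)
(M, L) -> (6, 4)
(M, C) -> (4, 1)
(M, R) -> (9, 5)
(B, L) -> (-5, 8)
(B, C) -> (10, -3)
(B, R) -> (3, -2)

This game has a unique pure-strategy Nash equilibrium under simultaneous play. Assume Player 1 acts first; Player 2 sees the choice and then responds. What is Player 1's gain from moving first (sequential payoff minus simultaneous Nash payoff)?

Work backward from Player 2's decision.
- T: BR = C, leader payoff 1.
- M: BR = R, leader payoff 9.
- B: BR = L, leader payoff -5.
Among 1, 9, -5, the best is 9 at M. Subgame-perfect outcome: (M, R) with payoffs (9, 5).
Under simultaneous play:
Player 1's best replies: L→M; C→B; R→M.
Player 2's best replies: T→C; M→R; B→L.
The unique mutual best reply is (M, R), giving (9, 5).
Player 1's commitment gain: 9 − 9 = 0.

0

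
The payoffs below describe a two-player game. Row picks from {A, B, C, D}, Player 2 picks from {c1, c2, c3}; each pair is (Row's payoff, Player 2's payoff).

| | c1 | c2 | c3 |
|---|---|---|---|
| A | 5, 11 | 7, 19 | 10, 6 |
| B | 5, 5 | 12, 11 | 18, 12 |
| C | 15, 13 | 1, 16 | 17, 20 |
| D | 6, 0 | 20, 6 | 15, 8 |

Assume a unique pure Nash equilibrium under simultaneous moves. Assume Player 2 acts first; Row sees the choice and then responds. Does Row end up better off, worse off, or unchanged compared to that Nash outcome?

Work backward from Row's decision.
- c1: BR = C, leader payoff 13.
- c2: BR = D, leader payoff 6.
- c3: BR = B, leader payoff 12.
Among 13, 6, 12, the best is 13 at c1. Subgame-perfect outcome: (C, c1) with payoffs (15, 13).
Under simultaneous play:
Row's best replies: c1→C; c2→D; c3→B.
Player 2's best replies: A→c2; B→c3; C→c3; D→c3.
The unique mutual best reply is (B, c3), giving (18, 12).
Row earns 15 sequentially versus 18 at the Nash outcome: worse off.

worse off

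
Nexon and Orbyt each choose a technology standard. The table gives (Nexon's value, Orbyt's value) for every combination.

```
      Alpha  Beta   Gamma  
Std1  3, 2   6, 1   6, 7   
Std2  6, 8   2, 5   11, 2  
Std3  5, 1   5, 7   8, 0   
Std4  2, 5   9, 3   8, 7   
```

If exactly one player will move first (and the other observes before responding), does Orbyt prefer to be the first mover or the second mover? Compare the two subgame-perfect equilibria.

first

If Nexon leads: Orbyt's best replies are Std1→Gamma, Std2→Alpha, Std3→Beta, Std4→Gamma; Nexon's induced payoffs 6, 6, 5, 8; outcome (Std4, Gamma), payoffs (8, 7).
If Orbyt leads: Nexon's best replies are Alpha→Std2, Beta→Std4, Gamma→Std2; Orbyt's induced payoffs 8, 3, 2; outcome (Std2, Alpha), payoffs (6, 8).
Orbyt gets 8 moving first and 7 moving second, so Orbyt prefers to move first.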